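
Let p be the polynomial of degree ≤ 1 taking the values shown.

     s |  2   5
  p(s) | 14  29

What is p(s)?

Using the Lagrange interpolation formula with nodes 2, 5:
  L_0(s) = (s - 5) / -3
  L_1(s) = (s - 2) / 3
Then p(s) = 14·L_0(s) + 29·L_1(s).
Expanding and collecting terms gives p(s) = 5s + 4.
Check: p(5) = 29. ✓

p(s) = 5s + 4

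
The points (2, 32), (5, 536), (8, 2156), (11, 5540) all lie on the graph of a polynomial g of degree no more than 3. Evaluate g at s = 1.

Write g(s) = as^3 + bs^2 + cs + d. Substituting each data point gives a linear system:
  8a + 4b + 2c + d = 32
  125a + 25b + 5c + d = 536
  512a + 64b + 8c + d = 2156
  1331a + 121b + 11c + d = 5540
Solving the system yields a = 4, b = 2, c = -2, d = -4.
So g(s) = 4s^3 + 2s^2 - 2s - 4.
Then g(1) = 0.

0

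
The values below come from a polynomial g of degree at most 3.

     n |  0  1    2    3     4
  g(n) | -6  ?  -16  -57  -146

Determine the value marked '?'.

-5

On equispaced nodes a degree-3 polynomial has vanishing fourth forward difference, so
  g(0) - 4·g(1) + 6·g(2) - 4·g(3) + g(4) = 0.
Substituting the known values and solving for g(1):
  -4·g(1) = 20
  g(1) = -5.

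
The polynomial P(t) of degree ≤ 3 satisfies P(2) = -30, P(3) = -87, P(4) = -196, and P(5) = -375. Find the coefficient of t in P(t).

-5

Write P(t) = at^3 + bt^2 + ct + d. Substituting each data point gives a linear system:
  8a + 4b + 2c + d = -30
  27a + 9b + 3c + d = -87
  64a + 16b + 4c + d = -196
  125a + 25b + 5c + d = -375
Solving the system yields a = -3, b = 1, c = -5, d = 0.
So P(t) = -3t^3 + t^2 - 5t.
The coefficient of t is -5.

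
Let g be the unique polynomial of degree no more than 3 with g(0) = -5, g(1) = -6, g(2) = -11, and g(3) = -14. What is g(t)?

Using the Lagrange interpolation formula with nodes 0, 1, 2, 3:
  L_0(t) = (t - 1)(t - 2)(t - 3) / -6
  L_1(t) = t(t - 2)(t - 3) / 2
  L_2(t) = t(t - 1)(t - 3) / -2
  L_3(t) = t(t - 1)(t - 2) / 6
Then g(t) = -5·L_0(t) - 6·L_1(t) - 11·L_2(t) - 14·L_3(t).
Expanding and collecting terms gives g(t) = t^3 - 5t^2 + 3t - 5.
Check: g(2) = -11. ✓

g(t) = t^3 - 5t^2 + 3t - 5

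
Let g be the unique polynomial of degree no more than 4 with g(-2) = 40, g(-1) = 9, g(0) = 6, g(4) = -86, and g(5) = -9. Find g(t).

Using the Lagrange interpolation formula with nodes -2, -1, 0, 4, 5:
  L_0(t) = (t + 1)t(t - 4)(t - 5) / 84
  L_1(t) = (t + 2)t(t - 4)(t - 5) / -30
  L_2(t) = (t + 2)(t + 1)(t - 4)(t - 5) / 40
  L_3(t) = (t + 2)(t + 1)t(t - 5) / -120
  L_4(t) = (t + 2)(t + 1)t(t - 4) / 210
Then g(t) = 40·L_0(t) + 9·L_1(t) + 6·L_2(t) - 86·L_3(t) - 9·L_4(t).
Expanding and collecting terms gives g(t) = t^4 - 4t^3 - 5t^2 - 3t + 6.
Check: g(0) = 6. ✓

g(t) = t^4 - 4t^3 - 5t^2 - 3t + 6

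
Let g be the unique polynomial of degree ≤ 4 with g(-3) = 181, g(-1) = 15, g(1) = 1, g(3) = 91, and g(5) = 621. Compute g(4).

265

Using the Lagrange interpolation formula with nodes -3, -1, 1, 3, 5:
  L_0(n) = (n + 1)(n - 1)(n - 3)(n - 5) / 384
  L_1(n) = (n + 3)(n - 1)(n - 3)(n - 5) / -96
  L_2(n) = (n + 3)(n + 1)(n - 3)(n - 5) / 64
  L_3(n) = (n + 3)(n + 1)(n - 1)(n - 5) / -96
  L_4(n) = (n + 3)(n + 1)(n - 1)(n - 3) / 384
Then g(n) = 181·L_0(n) + 15·L_1(n) + 1·L_2(n) + 91·L_3(n) + 621·L_4(n).
Expanding and collecting terms gives g(n) = n⁴ - n³ + 6n² - 6n + 1.
Evaluating at n = 4: g(4) = 265.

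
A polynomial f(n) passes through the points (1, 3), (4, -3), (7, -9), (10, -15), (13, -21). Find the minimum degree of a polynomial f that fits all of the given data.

Forward differences of the values at n = 1, 4, 7, 10, 13:
  f  : 3  -3  -9  -15  -21
  Δ  : -6  -6  -6  -6
  Δ^2: 0  0  0
  Δ^3: 0  0
  Δ^4: 0
The first differences are constant (-6) and nonzero, while all higher differences vanish, so the minimal degree is 1.

1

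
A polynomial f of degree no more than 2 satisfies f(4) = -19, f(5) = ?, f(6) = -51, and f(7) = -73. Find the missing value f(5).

On equispaced nodes a degree-2 polynomial has vanishing third forward difference, so
  - f(4) + 3·f(5) - 3·f(6) + f(7) = 0.
Substituting the known values and solving for f(5):
  3·f(5) = -99
  f(5) = -33.

-33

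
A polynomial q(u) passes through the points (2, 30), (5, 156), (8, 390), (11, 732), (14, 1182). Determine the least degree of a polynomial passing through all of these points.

2

Forward differences of the values at u = 2, 5, 8, 11, 14:
  q  : 30  156  390  732  1182
  Δ  : 126  234  342  450
  Δ^2: 108  108  108
  Δ^3: 0  0
  Δ^4: 0
The second differences are constant (108) and nonzero, while all higher differences vanish, so the minimal degree is 2.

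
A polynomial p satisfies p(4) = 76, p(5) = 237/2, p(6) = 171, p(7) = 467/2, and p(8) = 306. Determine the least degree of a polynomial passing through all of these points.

Forward differences of the values at t = 4, 5, 6, 7, 8:
  p  : 76  237/2  171  467/2  306
  Δ  : 85/2  105/2  125/2  145/2
  Δ^2: 10  10  10
  Δ^3: 0  0
  Δ^4: 0
The second differences are constant (10) and nonzero, while all higher differences vanish, so the minimal degree is 2.

2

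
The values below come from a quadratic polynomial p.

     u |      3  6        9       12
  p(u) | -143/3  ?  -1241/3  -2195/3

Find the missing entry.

The 3 known points determine the degree-2 polynomial uniquely.
Write p(u) = au^2 + bu + c. Substituting each data point gives a linear system:
  9a + 3b + c = -143/3
  81a + 9b + c = -1241/3
  144a + 12b + c = -2195/3
Solving the system yields a = -5, b = -1, c = 1/3.
So p(u) = -5u^2 - u + 1/3.
Then p(6) = -557/3.

-557/3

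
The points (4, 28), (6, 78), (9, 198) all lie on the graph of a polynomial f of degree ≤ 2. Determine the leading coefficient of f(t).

Write f(t) = at^2 + bt + c. Substituting each data point gives a linear system:
  16a + 4b + c = 28
  36a + 6b + c = 78
  81a + 9b + c = 198
Solving the system yields a = 3, b = -5, c = 0.
So f(t) = 3t² - 5t.
The leading coefficient is 3.

3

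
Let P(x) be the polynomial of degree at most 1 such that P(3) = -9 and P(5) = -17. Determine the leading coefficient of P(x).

-4

Write P(x) = ax + b. Substituting each data point gives a linear system:
  3a + b = -9
  5a + b = -17
Solving the system yields a = -4, b = 3.
So P(x) = -4x + 3.
The leading coefficient is -4.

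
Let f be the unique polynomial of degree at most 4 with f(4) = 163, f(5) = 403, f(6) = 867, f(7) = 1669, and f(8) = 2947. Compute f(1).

7

Forward differences of the values at x = 4, 5, 6, 7, 8:
  f  : 163  403  867  1669  2947
  Δ  : 240  464  802  1278
  Δ^2: 224  338  476
  Δ^3: 114  138
  Δ^4: 24
The fourth differences are constant, confirming degree 4.
Interpolating (Newton forward form) and evaluating at x = 1 gives f(1) = 7.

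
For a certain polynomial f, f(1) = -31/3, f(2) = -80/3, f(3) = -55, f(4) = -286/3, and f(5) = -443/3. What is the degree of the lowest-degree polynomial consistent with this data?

2

Forward differences of the values at s = 1, 2, 3, 4, 5:
  f  : -31/3  -80/3  -55  -286/3  -443/3
  Δ  : -49/3  -85/3  -121/3  -157/3
  Δ^2: -12  -12  -12
  Δ^3: 0  0
  Δ^4: 0
The second differences are constant (-12) and nonzero, while all higher differences vanish, so the minimal degree is 2.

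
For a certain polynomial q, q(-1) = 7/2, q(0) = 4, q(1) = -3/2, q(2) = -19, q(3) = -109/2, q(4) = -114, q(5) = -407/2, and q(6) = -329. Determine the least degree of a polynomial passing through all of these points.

3

Forward differences of the values at u = -1, 0, 1, 2, 3, 4, 5, 6:
  q  : 7/2  4  -3/2  -19  -109/2  -114  -407/2  -329
  Δ  : 1/2  -11/2  -35/2  -71/2  -119/2  -179/2  -251/2
  Δ^2: -6  -12  -18  -24  -30  -36
  Δ^3: -6  -6  -6  -6  -6
  Δ^4: 0  0  0  0
  Δ^5: 0  0  0
  Δ^6: 0  0
  Δ^7: 0
The third differences are constant (-6) and nonzero, while all higher differences vanish, so the minimal degree is 3.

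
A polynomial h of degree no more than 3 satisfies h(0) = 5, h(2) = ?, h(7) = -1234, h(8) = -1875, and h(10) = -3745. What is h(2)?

The 4 known points determine the degree-3 polynomial uniquely.
Write h(t) = at^3 + bt^2 + ct + d. Substituting each data point gives a linear system:
  d = 5
  343a + 49b + 7c + d = -1234
  512a + 64b + 8c + d = -1875
  1000a + 100b + 10c + d = -3745
Solving the system yields a = -4, b = 2, c = 5, d = 5.
So h(t) = -4t³ + 2t² + 5t + 5.
Then h(2) = -9.

-9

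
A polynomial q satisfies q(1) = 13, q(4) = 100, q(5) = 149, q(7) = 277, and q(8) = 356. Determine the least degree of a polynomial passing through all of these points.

Divided differences on the nodes 1, 4, 5, 7, 8:
  order 0: 13  100  149  277  356
  order 1: 29  49  64  79
  order 2: 5  5  5
  order 3: 0  0
  order 4: 0
The order-2 divided differences are all 5 (nonzero) and every higher order vanishes, so the data lies on a polynomial of degree exactly 2.

2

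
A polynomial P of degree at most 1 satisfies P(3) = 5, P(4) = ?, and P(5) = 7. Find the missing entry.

On equispaced nodes a degree-1 polynomial has vanishing second forward difference, so
  P(3) - 2·P(4) + P(5) = 0.
Substituting the known values and solving for P(4):
  -2·P(4) = -12
  P(4) = 6.

6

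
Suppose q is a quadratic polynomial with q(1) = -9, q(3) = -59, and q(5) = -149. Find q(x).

Using the Lagrange interpolation formula with nodes 1, 3, 5:
  L_0(x) = (x - 3)(x - 5) / 8
  L_1(x) = (x - 1)(x - 5) / -4
  L_2(x) = (x - 1)(x - 3) / 8
Then q(x) = -9·L_0(x) - 59·L_1(x) - 149·L_2(x).
Expanding and collecting terms gives q(x) = -5x^2 - 5x + 1.
Check: q(3) = -59. ✓

q(x) = -5x^2 - 5x + 1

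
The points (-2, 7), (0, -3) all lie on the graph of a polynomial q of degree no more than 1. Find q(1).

Using the Lagrange interpolation formula with nodes -2, 0:
  L_0(u) = u / -2
  L_1(u) = (u + 2) / 2
Then q(u) = 7·L_0(u) - 3·L_1(u).
Expanding and collecting terms gives q(u) = -5u - 3.
Evaluating at u = 1: q(1) = -8.

-8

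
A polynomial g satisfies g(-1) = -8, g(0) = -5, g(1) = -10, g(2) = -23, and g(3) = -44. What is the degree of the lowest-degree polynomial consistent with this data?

2

Forward differences of the values at s = -1, 0, 1, 2, 3:
  g  : -8  -5  -10  -23  -44
  Δ  : 3  -5  -13  -21
  Δ^2: -8  -8  -8
  Δ^3: 0  0
  Δ^4: 0
The second differences are constant (-8) and nonzero, while all higher differences vanish, so the minimal degree is 2.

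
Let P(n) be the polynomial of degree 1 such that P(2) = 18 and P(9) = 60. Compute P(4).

30

Write P(n) = an + b. Substituting each data point gives a linear system:
  2a + b = 18
  9a + b = 60
Solving the system yields a = 6, b = 6.
So P(n) = 6n + 6.
Then P(4) = 30.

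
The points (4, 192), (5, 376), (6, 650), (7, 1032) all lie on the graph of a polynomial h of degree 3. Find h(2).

22

Write h(s) = as^3 + bs^2 + cs + d. Substituting each data point gives a linear system:
  64a + 16b + 4c + d = 192
  125a + 25b + 5c + d = 376
  216a + 36b + 6c + d = 650
  343a + 49b + 7c + d = 1032
Solving the system yields a = 3, b = 0, c = 1, d = -4.
So h(s) = 3s³ + s - 4.
Then h(2) = 22.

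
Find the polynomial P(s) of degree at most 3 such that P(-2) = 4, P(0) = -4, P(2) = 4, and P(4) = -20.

Write P(s) = as^3 + bs^2 + cs + d. Substituting each data point gives a linear system:
  -8a + 4b - 2c + d = 4
  d = -4
  8a + 4b + 2c + d = 4
  64a + 16b + 4c + d = -20
Solving the system yields a = -1, b = 2, c = 4, d = -4.
So P(s) = -s³ + 2s² + 4s - 4.
Check: P(4) = -20. ✓

P(s) = -s^3 + 2s^2 + 4s - 4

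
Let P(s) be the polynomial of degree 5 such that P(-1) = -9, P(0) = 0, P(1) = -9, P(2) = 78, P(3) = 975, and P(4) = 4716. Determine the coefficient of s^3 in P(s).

Write P(s) = as^5 + bs^4 + cs^3 + ds^2 + es + k. Substituting each data point gives a linear system:
  -a + b - c + d - e + k = -9
  k = 0
  a + b + c + d + e + k = -9
  32a + 16b + 8c + 4d + 2e + k = 78
  243a + 81b + 27c + 9d + 3e + k = 975
  1024a + 256b + 64c + 16d + 4e + k = 4716
Solving the system yields a = 6, b = -5, c = -1, d = -4, e = -5, k = 0.
So P(s) = 6s^5 - 5s^4 - s^3 - 4s^2 - 5s.
The coefficient of s^3 is -1.

-1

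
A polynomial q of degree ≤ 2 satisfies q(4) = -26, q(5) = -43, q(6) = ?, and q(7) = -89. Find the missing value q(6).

The 3 known points determine the degree-2 polynomial uniquely.
Write q(s) = as^2 + bs + c. Substituting each data point gives a linear system:
  16a + 4b + c = -26
  25a + 5b + c = -43
  49a + 7b + c = -89
Solving the system yields a = -2, b = 1, c = 2.
So q(s) = -2s^2 + s + 2.
Then q(6) = -64.

-64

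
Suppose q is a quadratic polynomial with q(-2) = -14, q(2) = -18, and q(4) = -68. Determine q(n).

Write q(n) = an^2 + bn + c. Substituting each data point gives a linear system:
  4a - 2b + c = -14
  4a + 2b + c = -18
  16a + 4b + c = -68
Solving the system yields a = -4, b = -1, c = 0.
So q(n) = -4n^2 - n.
Check: q(2) = -18. ✓

q(n) = -4n^2 - n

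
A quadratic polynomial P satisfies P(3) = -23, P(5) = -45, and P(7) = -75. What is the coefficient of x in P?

-3

Write P(x) = ax^2 + bx + c. Substituting each data point gives a linear system:
  9a + 3b + c = -23
  25a + 5b + c = -45
  49a + 7b + c = -75
Solving the system yields a = -1, b = -3, c = -5.
So P(x) = -x^2 - 3x - 5.
The coefficient of x is -3.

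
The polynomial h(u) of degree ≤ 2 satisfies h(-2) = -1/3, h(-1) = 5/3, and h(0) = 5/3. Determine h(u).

h(u) = -u^2 - u + 5/3

Using the Lagrange interpolation formula with nodes -2, -1, 0:
  L_0(u) = (u + 1)u / 2
  L_1(u) = (u + 2)u / -1
  L_2(u) = (u + 2)(u + 1) / 2
Then h(u) = -1/3·L_0(u) + 5/3·L_1(u) + 5/3·L_2(u).
Expanding and collecting terms gives h(u) = -u^2 - u + 5/3.
Check: h(0) = 5/3. ✓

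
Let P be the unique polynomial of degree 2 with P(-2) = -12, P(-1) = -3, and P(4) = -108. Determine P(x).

Write P(x) = ax^2 + bx + c. Substituting each data point gives a linear system:
  4a - 2b + c = -12
  a - b + c = -3
  16a + 4b + c = -108
Solving the system yields a = -5, b = -6, c = -4.
So P(x) = -5x² - 6x - 4.
Check: P(-2) = -12. ✓

P(x) = -5x^2 - 6x - 4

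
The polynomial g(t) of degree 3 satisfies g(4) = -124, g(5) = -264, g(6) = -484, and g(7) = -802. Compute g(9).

Forward differences of the values at t = 4, 5, 6, 7:
  g  : -124  -264  -484  -802
  Δ  : -140  -220  -318
  Δ^2: -80  -98
  Δ^3: -18
The third differences are constant, confirming degree 3.
Interpolating (Newton forward form) and evaluating at t = 9 gives g(9) = -1804.

-1804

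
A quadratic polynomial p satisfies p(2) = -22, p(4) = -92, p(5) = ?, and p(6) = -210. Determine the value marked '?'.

The 3 known points determine the degree-2 polynomial uniquely.
Write p(s) = as^2 + bs + c. Substituting each data point gives a linear system:
  4a + 2b + c = -22
  16a + 4b + c = -92
  36a + 6b + c = -210
Solving the system yields a = -6, b = 1, c = 0.
So p(s) = -6s^2 + s.
Then p(5) = -145.

-145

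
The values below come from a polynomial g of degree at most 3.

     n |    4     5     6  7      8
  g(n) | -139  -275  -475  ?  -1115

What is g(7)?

The 4 known points determine the degree-3 polynomial uniquely.
Write g(n) = an^3 + bn^2 + cn + d. Substituting each data point gives a linear system:
  64a + 16b + 4c + d = -139
  125a + 25b + 5c + d = -275
  216a + 36b + 6c + d = -475
  512a + 64b + 8c + d = -1115
Solving the system yields a = -2, b = -2, c = 4, d = 5.
So g(n) = -2n³ - 2n² + 4n + 5.
Then g(7) = -751.

-751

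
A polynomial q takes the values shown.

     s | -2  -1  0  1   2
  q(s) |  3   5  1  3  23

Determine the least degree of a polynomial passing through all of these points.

3

Forward differences of the values at s = -2, -1, 0, 1, 2:
  q  : 3  5  1  3  23
  Δ  : 2  -4  2  20
  Δ^2: -6  6  18
  Δ^3: 12  12
  Δ^4: 0
The third differences are constant (12) and nonzero, while all higher differences vanish, so the minimal degree is 3.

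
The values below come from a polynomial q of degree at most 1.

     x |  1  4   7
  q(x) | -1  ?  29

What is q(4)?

14

On equispaced nodes a degree-1 polynomial has vanishing second forward difference, so
  q(1) - 2·q(4) + q(7) = 0.
Substituting the known values and solving for q(4):
  -2·q(4) = -28
  q(4) = 14.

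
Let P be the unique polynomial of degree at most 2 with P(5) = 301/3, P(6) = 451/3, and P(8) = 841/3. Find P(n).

Write P(n) = an^2 + bn + c. Substituting each data point gives a linear system:
  25a + 5b + c = 301/3
  36a + 6b + c = 451/3
  64a + 8b + c = 841/3
Solving the system yields a = 5, b = -5, c = 1/3.
So P(n) = 5n^2 - 5n + 1/3.
Check: P(5) = 301/3. ✓

P(n) = 5n^2 - 5n + 1/3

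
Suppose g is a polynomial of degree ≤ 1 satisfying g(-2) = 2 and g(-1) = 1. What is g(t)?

Write g(t) = at + b. Substituting each data point gives a linear system:
  -2a + b = 2
  -a + b = 1
Solving the system yields a = -1, b = 0.
So g(t) = -t.
Check: g(-1) = 1. ✓

g(t) = -t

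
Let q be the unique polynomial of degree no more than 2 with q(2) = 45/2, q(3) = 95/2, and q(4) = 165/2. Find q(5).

255/2

Forward differences of the values at t = 2, 3, 4:
  q  : 45/2  95/2  165/2
  Δ  : 25  35
  Δ^2: 10
The second differences are constant, confirming degree 2.
Interpolating (Newton forward form) and evaluating at t = 5 gives q(5) = 255/2.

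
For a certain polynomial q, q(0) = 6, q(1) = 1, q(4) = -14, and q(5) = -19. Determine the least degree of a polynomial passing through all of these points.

Divided differences on the nodes 0, 1, 4, 5:
  order 0: 6  1  -14  -19
  order 1: -5  -5  -5
  order 2: 0  0
  order 3: 0
The order-1 divided differences are all -5 (nonzero) and every higher order vanishes, so the data lies on a polynomial of degree exactly 1.

1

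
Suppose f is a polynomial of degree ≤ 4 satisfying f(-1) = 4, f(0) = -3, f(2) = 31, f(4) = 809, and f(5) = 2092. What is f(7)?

8516

Write f(x) = ax^4 + bx^3 + cx^2 + dx + e. Substituting each data point gives a linear system:
  a - b + c - d + e = 4
  e = -3
  16a + 8b + 4c + 2d + e = 31
  256a + 64b + 16c + 4d + e = 809
  625a + 125b + 25c + 5d + e = 2092
Solving the system yields a = 4, b = -3, c = -1, d = -1, e = -3.
So f(x) = 4x^4 - 3x^3 - x^2 - x - 3.
Then f(7) = 8516.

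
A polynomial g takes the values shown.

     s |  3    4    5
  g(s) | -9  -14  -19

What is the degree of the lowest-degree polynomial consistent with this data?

1

Forward differences of the values at s = 3, 4, 5:
  g  : -9  -14  -19
  Δ  : -5  -5
  Δ^2: 0
The first differences are constant (-5) and nonzero, while all higher differences vanish, so the minimal degree is 1.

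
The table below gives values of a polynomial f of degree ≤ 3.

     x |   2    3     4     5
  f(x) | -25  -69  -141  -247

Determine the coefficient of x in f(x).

0

Write f(x) = ax^3 + bx^2 + cx + d. Substituting each data point gives a linear system:
  8a + 4b + 2c + d = -25
  27a + 9b + 3c + d = -69
  64a + 16b + 4c + d = -141
  125a + 25b + 5c + d = -247
Solving the system yields a = -1, b = -5, c = 0, d = 3.
So f(x) = -x^3 - 5x^2 + 3.
The coefficient of x is 0.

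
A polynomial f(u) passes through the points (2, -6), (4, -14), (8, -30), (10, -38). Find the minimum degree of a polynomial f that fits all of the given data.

Divided differences on the nodes 2, 4, 8, 10:
  order 0: -6  -14  -30  -38
  order 1: -4  -4  -4
  order 2: 0  0
  order 3: 0
The order-1 divided differences are all -4 (nonzero) and every higher order vanishes, so the data lies on a polynomial of degree exactly 1.

1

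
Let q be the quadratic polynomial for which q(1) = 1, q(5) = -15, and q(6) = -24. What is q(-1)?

Write q(u) = au^2 + bu + c. Substituting each data point gives a linear system:
  a + b + c = 1
  25a + 5b + c = -15
  36a + 6b + c = -24
Solving the system yields a = -1, b = 2, c = 0.
So q(u) = -u^2 + 2u.
Then q(-1) = -3.

-3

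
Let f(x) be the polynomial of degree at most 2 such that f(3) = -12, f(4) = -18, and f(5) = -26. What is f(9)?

Using the Lagrange interpolation formula with nodes 3, 4, 5:
  L_0(x) = (x - 4)(x - 5) / 2
  L_1(x) = (x - 3)(x - 5) / -1
  L_2(x) = (x - 3)(x - 4) / 2
Then f(x) = -12·L_0(x) - 18·L_1(x) - 26·L_2(x).
Expanding and collecting terms gives f(x) = -x² + x - 6.
Evaluating at x = 9: f(9) = -78.

-78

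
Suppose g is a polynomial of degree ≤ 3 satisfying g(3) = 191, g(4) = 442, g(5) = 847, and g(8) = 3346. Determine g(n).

g(n) = 6n^3 + 5n^2 - 6n + 2

Using the Lagrange interpolation formula with nodes 3, 4, 5, 8:
  L_0(n) = (n - 4)(n - 5)(n - 8) / -10
  L_1(n) = (n - 3)(n - 5)(n - 8) / 4
  L_2(n) = (n - 3)(n - 4)(n - 8) / -6
  L_3(n) = (n - 3)(n - 4)(n - 5) / 60
Then g(n) = 191·L_0(n) + 442·L_1(n) + 847·L_2(n) + 3346·L_3(n).
Expanding and collecting terms gives g(n) = 6n^3 + 5n^2 - 6n + 2.
Check: g(4) = 442. ✓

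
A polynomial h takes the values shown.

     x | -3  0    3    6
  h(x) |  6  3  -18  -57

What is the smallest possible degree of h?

2

Forward differences of the values at x = -3, 0, 3, 6:
  h  : 6  3  -18  -57
  Δ  : -3  -21  -39
  Δ^2: -18  -18
  Δ^3: 0
The second differences are constant (-18) and nonzero, while all higher differences vanish, so the minimal degree is 2.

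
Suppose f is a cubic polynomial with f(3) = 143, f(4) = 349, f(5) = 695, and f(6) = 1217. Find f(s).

f(s) = 6s^3 - 2s^2 - 2s + 5

Write f(s) = as^3 + bs^2 + cs + d. Substituting each data point gives a linear system:
  27a + 9b + 3c + d = 143
  64a + 16b + 4c + d = 349
  125a + 25b + 5c + d = 695
  216a + 36b + 6c + d = 1217
Solving the system yields a = 6, b = -2, c = -2, d = 5.
So f(s) = 6s^3 - 2s^2 - 2s + 5.
Check: f(4) = 349. ✓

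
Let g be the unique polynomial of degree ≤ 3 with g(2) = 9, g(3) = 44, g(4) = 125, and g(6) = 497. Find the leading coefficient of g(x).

Write g(x) = ax^3 + bx^2 + cx + d. Substituting each data point gives a linear system:
  8a + 4b + 2c + d = 9
  27a + 9b + 3c + d = 44
  64a + 16b + 4c + d = 125
  216a + 36b + 6c + d = 497
Solving the system yields a = 3, b = -4, c = -2, d = 5.
So g(x) = 3x^3 - 4x^2 - 2x + 5.
The leading coefficient is 3.

3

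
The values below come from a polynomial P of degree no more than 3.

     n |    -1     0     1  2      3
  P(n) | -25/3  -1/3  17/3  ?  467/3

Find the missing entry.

The 4 known points determine the degree-3 polynomial uniquely.
Write P(n) = an^3 + bn^2 + cn + d. Substituting each data point gives a linear system:
  -a + b - c + d = -25/3
  d = -1/3
  a + b + c + d = 17/3
  27a + 9b + 3c + d = 467/3
Solving the system yields a = 6, b = -1, c = 1, d = -1/3.
So P(n) = 6n^3 - n^2 + n - 1/3.
Then P(2) = 137/3.

137/3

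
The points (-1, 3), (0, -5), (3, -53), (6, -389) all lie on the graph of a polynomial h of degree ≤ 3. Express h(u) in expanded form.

h(u) = -2u^3 + 2u^2 - 4u - 5

Write h(u) = au^3 + bu^2 + cu + d. Substituting each data point gives a linear system:
  -a + b - c + d = 3
  d = -5
  27a + 9b + 3c + d = -53
  216a + 36b + 6c + d = -389
Solving the system yields a = -2, b = 2, c = -4, d = -5.
So h(u) = -2u^3 + 2u^2 - 4u - 5.
Check: h(6) = -389. ✓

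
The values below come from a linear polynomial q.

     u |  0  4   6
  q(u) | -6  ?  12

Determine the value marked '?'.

6

The 2 known points determine the degree-1 polynomial uniquely.
Write q(u) = au + b. Substituting each data point gives a linear system:
  b = -6
  6a + b = 12
Solving the system yields a = 3, b = -6.
So q(u) = 3u - 6.
Then q(4) = 6.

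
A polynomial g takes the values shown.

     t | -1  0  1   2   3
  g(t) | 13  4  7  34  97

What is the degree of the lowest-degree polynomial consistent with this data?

3

Forward differences of the values at t = -1, 0, 1, 2, 3:
  g  : 13  4  7  34  97
  Δ  : -9  3  27  63
  Δ^2: 12  24  36
  Δ^3: 12  12
  Δ^4: 0
The third differences are constant (12) and nonzero, while all higher differences vanish, so the minimal degree is 3.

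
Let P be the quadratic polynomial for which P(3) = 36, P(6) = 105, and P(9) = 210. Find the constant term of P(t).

Write P(t) = at^2 + bt + c. Substituting each data point gives a linear system:
  9a + 3b + c = 36
  36a + 6b + c = 105
  81a + 9b + c = 210
Solving the system yields a = 2, b = 5, c = 3.
So P(t) = 2t² + 5t + 3.
The constant term is 3.

3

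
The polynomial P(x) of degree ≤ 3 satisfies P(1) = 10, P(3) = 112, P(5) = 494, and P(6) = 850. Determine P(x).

P(x) = 4x^3 - x^2 + 3x + 4

Using the Lagrange interpolation formula with nodes 1, 3, 5, 6:
  L_0(x) = (x - 3)(x - 5)(x - 6) / -40
  L_1(x) = (x - 1)(x - 5)(x - 6) / 12
  L_2(x) = (x - 1)(x - 3)(x - 6) / -8
  L_3(x) = (x - 1)(x - 3)(x - 5) / 15
Then P(x) = 10·L_0(x) + 112·L_1(x) + 494·L_2(x) + 850·L_3(x).
Expanding and collecting terms gives P(x) = 4x^3 - x^2 + 3x + 4.
Check: P(1) = 10. ✓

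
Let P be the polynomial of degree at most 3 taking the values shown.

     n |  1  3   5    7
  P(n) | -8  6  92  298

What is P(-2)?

Write P(n) = an^3 + bn^2 + cn + d. Substituting each data point gives a linear system:
  a + b + c + d = -8
  27a + 9b + 3c + d = 6
  125a + 25b + 5c + d = 92
  343a + 49b + 7c + d = 298
Solving the system yields a = 1, b = 0, c = -6, d = -3.
So P(n) = n^3 - 6n - 3.
Then P(-2) = 1.

1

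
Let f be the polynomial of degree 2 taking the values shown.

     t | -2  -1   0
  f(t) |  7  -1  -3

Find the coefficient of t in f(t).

Write f(t) = at^2 + bt + c. Substituting each data point gives a linear system:
  4a - 2b + c = 7
  a - b + c = -1
  c = -3
Solving the system yields a = 3, b = 1, c = -3.
So f(t) = 3t² + t - 3.
The coefficient of t is 1.

1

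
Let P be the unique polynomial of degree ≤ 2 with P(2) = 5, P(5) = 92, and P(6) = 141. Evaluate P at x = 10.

Using the Lagrange interpolation formula with nodes 2, 5, 6:
  L_0(x) = (x - 5)(x - 6) / 12
  L_1(x) = (x - 2)(x - 6) / -3
  L_2(x) = (x - 2)(x - 5) / 4
Then P(x) = 5·L_0(x) + 92·L_1(x) + 141·L_2(x).
Expanding and collecting terms gives P(x) = 5x^2 - 6x - 3.
Evaluating at x = 10: P(10) = 437.

437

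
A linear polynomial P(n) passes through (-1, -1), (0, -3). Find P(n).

P(n) = -2n - 3

Using the Lagrange interpolation formula with nodes -1, 0:
  L_0(n) = n / -1
  L_1(n) = (n + 1) / 1
Then P(n) = -1·L_0(n) - 3·L_1(n).
Expanding and collecting terms gives P(n) = -2n - 3.
Check: P(0) = -3. ✓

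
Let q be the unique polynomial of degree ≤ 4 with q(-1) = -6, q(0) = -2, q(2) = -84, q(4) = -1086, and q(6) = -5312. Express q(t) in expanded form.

q(t) = -4t^4 - 3t^2 - 3t - 2

Write q(t) = at^4 + bt^3 + ct^2 + dt + e. Substituting each data point gives a linear system:
  a - b + c - d + e = -6
  e = -2
  16a + 8b + 4c + 2d + e = -84
  256a + 64b + 16c + 4d + e = -1086
  1296a + 216b + 36c + 6d + e = -5312
Solving the system yields a = -4, b = 0, c = -3, d = -3, e = -2.
So q(t) = -4t^4 - 3t^2 - 3t - 2.
Check: q(2) = -84. ✓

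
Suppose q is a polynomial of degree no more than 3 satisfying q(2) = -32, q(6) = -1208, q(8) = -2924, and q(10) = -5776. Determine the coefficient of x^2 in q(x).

2

Write q(x) = ax^3 + bx^2 + cx + d. Substituting each data point gives a linear system:
  8a + 4b + 2c + d = -32
  216a + 36b + 6c + d = -1208
  512a + 64b + 8c + d = -2924
  1000a + 100b + 10c + d = -5776
Solving the system yields a = -6, b = 2, c = 2, d = 4.
So q(x) = -6x^3 + 2x^2 + 2x + 4.
The coefficient of x^2 is 2.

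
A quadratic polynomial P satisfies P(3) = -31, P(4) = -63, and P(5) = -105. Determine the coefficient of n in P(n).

Write P(n) = an^2 + bn + c. Substituting each data point gives a linear system:
  9a + 3b + c = -31
  16a + 4b + c = -63
  25a + 5b + c = -105
Solving the system yields a = -5, b = 3, c = 5.
So P(n) = -5n² + 3n + 5.
The coefficient of n is 3.

3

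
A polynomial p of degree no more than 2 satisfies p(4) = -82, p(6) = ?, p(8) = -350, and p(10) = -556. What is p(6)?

On equispaced nodes a degree-2 polynomial has vanishing third forward difference, so
  - p(4) + 3·p(6) - 3·p(8) + p(10) = 0.
Substituting the known values and solving for p(6):
  3·p(6) = -576
  p(6) = -192.

-192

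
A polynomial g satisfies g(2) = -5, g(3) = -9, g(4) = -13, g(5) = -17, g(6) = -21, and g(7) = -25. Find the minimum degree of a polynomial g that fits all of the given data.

Forward differences of the values at t = 2, 3, 4, 5, 6, 7:
  g  : -5  -9  -13  -17  -21  -25
  Δ  : -4  -4  -4  -4  -4
  Δ^2: 0  0  0  0
  Δ^3: 0  0  0
  Δ^4: 0  0
  Δ^5: 0
The first differences are constant (-4) and nonzero, while all higher differences vanish, so the minimal degree is 1.

1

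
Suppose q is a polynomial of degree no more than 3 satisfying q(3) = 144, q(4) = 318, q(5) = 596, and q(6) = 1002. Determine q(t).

Write q(t) = at^3 + bt^2 + ct + d. Substituting each data point gives a linear system:
  27a + 9b + 3c + d = 144
  64a + 16b + 4c + d = 318
  125a + 25b + 5c + d = 596
  216a + 36b + 6c + d = 1002
Solving the system yields a = 4, b = 4, c = -2, d = 6.
So q(t) = 4t^3 + 4t^2 - 2t + 6.
Check: q(4) = 318. ✓

q(t) = 4t^3 + 4t^2 - 2t + 6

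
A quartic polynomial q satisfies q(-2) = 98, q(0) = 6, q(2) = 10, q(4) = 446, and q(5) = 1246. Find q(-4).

Using the Lagrange interpolation formula with nodes -2, 0, 2, 4, 5:
  L_0(x) = x(x - 2)(x - 4)(x - 5) / 336
  L_1(x) = (x + 2)(x - 2)(x - 4)(x - 5) / -80
  L_2(x) = (x + 2)x(x - 4)(x - 5) / 48
  L_3(x) = (x + 2)x(x - 2)(x - 5) / -48
  L_4(x) = (x + 2)x(x - 2)(x - 4) / 105
Then q(x) = 98·L_0(x) + 6·L_1(x) + 10·L_2(x) + 446·L_3(x) + 1246·L_4(x).
Expanding and collecting terms gives q(x) = 3x^4 - 5x^3 - 2x + 6.
Evaluating at x = -4: q(-4) = 1102.

1102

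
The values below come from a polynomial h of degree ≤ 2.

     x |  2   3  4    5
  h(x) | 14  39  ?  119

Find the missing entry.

On equispaced nodes a degree-2 polynomial has vanishing third forward difference, so
  - h(2) + 3·h(3) - 3·h(4) + h(5) = 0.
Substituting the known values and solving for h(4):
  -3·h(4) = -222
  h(4) = 74.

74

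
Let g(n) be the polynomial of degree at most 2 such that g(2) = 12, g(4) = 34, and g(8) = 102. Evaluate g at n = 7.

82

Using the Lagrange interpolation formula with nodes 2, 4, 8:
  L_0(n) = (n - 4)(n - 8) / 12
  L_1(n) = (n - 2)(n - 8) / -8
  L_2(n) = (n - 2)(n - 4) / 24
Then g(n) = 12·L_0(n) + 34·L_1(n) + 102·L_2(n).
Expanding and collecting terms gives g(n) = n^2 + 5n - 2.
Evaluating at n = 7: g(7) = 82.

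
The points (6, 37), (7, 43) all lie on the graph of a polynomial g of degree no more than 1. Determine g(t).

Write g(t) = at + b. Substituting each data point gives a linear system:
  6a + b = 37
  7a + b = 43
Solving the system yields a = 6, b = 1.
So g(t) = 6t + 1.
Check: g(7) = 43. ✓

g(t) = 6t + 1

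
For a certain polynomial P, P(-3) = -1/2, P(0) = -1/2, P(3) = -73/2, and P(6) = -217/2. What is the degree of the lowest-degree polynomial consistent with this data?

2

Forward differences of the values at x = -3, 0, 3, 6:
  P  : -1/2  -1/2  -73/2  -217/2
  Δ  : 0  -36  -72
  Δ^2: -36  -36
  Δ^3: 0
The second differences are constant (-36) and nonzero, while all higher differences vanish, so the minimal degree is 2.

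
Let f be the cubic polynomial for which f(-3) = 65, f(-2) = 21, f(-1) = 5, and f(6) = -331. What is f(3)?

-19

Write f(u) = au^3 + bu^2 + cu + d. Substituting each data point gives a linear system:
  -27a + 9b - 3c + d = 65
  -8a + 4b - 2c + d = 21
  -a + b - c + d = 5
  216a + 36b + 6c + d = -331
Solving the system yields a = -2, b = 2, c = 4, d = 5.
So f(u) = -2u³ + 2u² + 4u + 5.
Then f(3) = -19.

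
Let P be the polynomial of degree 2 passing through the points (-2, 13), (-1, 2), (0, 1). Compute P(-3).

34

Write P(x) = ax^2 + bx + c. Substituting each data point gives a linear system:
  4a - 2b + c = 13
  a - b + c = 2
  c = 1
Solving the system yields a = 5, b = 4, c = 1.
So P(x) = 5x^2 + 4x + 1.
Then P(-3) = 34.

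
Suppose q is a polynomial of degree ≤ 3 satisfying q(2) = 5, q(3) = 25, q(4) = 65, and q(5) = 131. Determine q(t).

Using the Lagrange interpolation formula with nodes 2, 3, 4, 5:
  L_0(t) = (t - 3)(t - 4)(t - 5) / -6
  L_1(t) = (t - 2)(t - 4)(t - 5) / 2
  L_2(t) = (t - 2)(t - 3)(t - 5) / -2
  L_3(t) = (t - 2)(t - 3)(t - 4) / 6
Then q(t) = 5·L_0(t) + 25·L_1(t) + 65·L_2(t) + 131·L_3(t).
Expanding and collecting terms gives q(t) = t^3 + t^2 - 4t + 1.
Check: q(5) = 131. ✓

q(t) = t^3 + t^2 - 4t + 1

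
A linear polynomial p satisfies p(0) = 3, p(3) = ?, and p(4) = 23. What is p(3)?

The 2 known points determine the degree-1 polynomial uniquely.
Write p(x) = ax + b. Substituting each data point gives a linear system:
  b = 3
  4a + b = 23
Solving the system yields a = 5, b = 3.
So p(x) = 5x + 3.
Then p(3) = 18.

18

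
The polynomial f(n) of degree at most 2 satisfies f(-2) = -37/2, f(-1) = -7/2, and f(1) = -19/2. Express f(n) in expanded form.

f(n) = -6n^2 - 3n - 1/2

Using the Lagrange interpolation formula with nodes -2, -1, 1:
  L_0(n) = (n + 1)(n - 1) / 3
  L_1(n) = (n + 2)(n - 1) / -2
  L_2(n) = (n + 2)(n + 1) / 6
Then f(n) = -37/2·L_0(n) - 7/2·L_1(n) - 19/2·L_2(n).
Expanding and collecting terms gives f(n) = -6n² - 3n - 1/2.
Check: f(1) = -19/2. ✓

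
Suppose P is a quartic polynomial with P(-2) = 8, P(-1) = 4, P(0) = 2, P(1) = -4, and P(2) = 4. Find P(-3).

Forward differences of the values at s = -2, -1, 0, 1, 2:
  P  : 8  4  2  -4  4
  Δ  : -4  -2  -6  8
  Δ^2: 2  -4  14
  Δ^3: -6  18
  Δ^4: 24
The fourth differences are constant, confirming degree 4.
Interpolating (Newton forward form) and evaluating at s = -3 gives P(-3) = 44.

44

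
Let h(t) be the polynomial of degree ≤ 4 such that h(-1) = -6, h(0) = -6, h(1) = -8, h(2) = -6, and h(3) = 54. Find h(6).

1842

Using the Lagrange interpolation formula with nodes -1, 0, 1, 2, 3:
  L_0(t) = t(t - 1)(t - 2)(t - 3) / 24
  L_1(t) = (t + 1)(t - 1)(t - 2)(t - 3) / -6
  L_2(t) = (t + 1)t(t - 2)(t - 3) / 4
  L_3(t) = (t + 1)t(t - 1)(t - 3) / -6
  L_4(t) = (t + 1)t(t - 1)(t - 2) / 24
Then h(t) = -6·L_0(t) - 6·L_1(t) - 8·L_2(t) - 6·L_3(t) + 54·L_4(t).
Expanding and collecting terms gives h(t) = 2t^4 - 3t^3 - 3t^2 + 2t - 6.
Evaluating at t = 6: h(6) = 1842.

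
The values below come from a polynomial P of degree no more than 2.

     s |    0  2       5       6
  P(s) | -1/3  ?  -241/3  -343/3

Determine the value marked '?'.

The 3 known points determine the degree-2 polynomial uniquely.
Write P(s) = as^2 + bs + c. Substituting each data point gives a linear system:
  c = -1/3
  25a + 5b + c = -241/3
  36a + 6b + c = -343/3
Solving the system yields a = -3, b = -1, c = -1/3.
So P(s) = -3s^2 - s - 1/3.
Then P(2) = -43/3.

-43/3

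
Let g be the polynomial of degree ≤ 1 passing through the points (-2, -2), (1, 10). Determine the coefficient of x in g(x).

4

Write g(x) = ax + b. Substituting each data point gives a linear system:
  -2a + b = -2
  a + b = 10
Solving the system yields a = 4, b = 6.
So g(x) = 4x + 6.
The leading coefficient is 4.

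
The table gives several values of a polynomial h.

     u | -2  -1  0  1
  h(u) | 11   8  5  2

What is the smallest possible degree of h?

Forward differences of the values at u = -2, -1, 0, 1:
  h  : 11  8  5  2
  Δ  : -3  -3  -3
  Δ^2: 0  0
  Δ^3: 0
The first differences are constant (-3) and nonzero, while all higher differences vanish, so the minimal degree is 1.

1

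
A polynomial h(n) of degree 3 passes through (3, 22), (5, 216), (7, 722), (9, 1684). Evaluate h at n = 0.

Write h(n) = an^3 + bn^2 + cn + d. Substituting each data point gives a linear system:
  27a + 9b + 3c + d = 22
  125a + 25b + 5c + d = 216
  343a + 49b + 7c + d = 722
  729a + 81b + 9c + d = 1684
Solving the system yields a = 3, b = -6, c = -2, d = 1.
So h(n) = 3n^3 - 6n^2 - 2n + 1.
Then h(0) = 1.

1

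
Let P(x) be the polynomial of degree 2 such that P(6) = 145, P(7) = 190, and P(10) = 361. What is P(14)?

Using the Lagrange interpolation formula with nodes 6, 7, 10:
  L_0(x) = (x - 7)(x - 10) / 4
  L_1(x) = (x - 6)(x - 10) / -3
  L_2(x) = (x - 6)(x - 7) / 12
Then P(x) = 145·L_0(x) + 190·L_1(x) + 361·L_2(x).
Expanding and collecting terms gives P(x) = 3x² + 6x + 1.
Evaluating at x = 14: P(14) = 673.

673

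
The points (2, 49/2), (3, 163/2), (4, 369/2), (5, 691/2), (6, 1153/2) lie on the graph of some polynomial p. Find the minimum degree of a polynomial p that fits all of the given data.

3

Forward differences of the values at t = 2, 3, 4, 5, 6:
  p  : 49/2  163/2  369/2  691/2  1153/2
  Δ  : 57  103  161  231
  Δ^2: 46  58  70
  Δ^3: 12  12
  Δ^4: 0
The third differences are constant (12) and nonzero, while all higher differences vanish, so the minimal degree is 3.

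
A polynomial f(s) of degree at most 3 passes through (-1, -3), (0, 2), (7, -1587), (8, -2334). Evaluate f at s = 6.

Write f(s) = as^3 + bs^2 + cs + d. Substituting each data point gives a linear system:
  -a + b - c + d = -3
  d = 2
  343a + 49b + 7c + d = -1587
  512a + 64b + 8c + d = -2334
Solving the system yields a = -4, b = -5, c = 4, d = 2.
So f(s) = -4s^3 - 5s^2 + 4s + 2.
Then f(6) = -1018.

-1018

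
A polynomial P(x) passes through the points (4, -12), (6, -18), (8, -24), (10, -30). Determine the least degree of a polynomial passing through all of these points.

Forward differences of the values at x = 4, 6, 8, 10:
  P  : -12  -18  -24  -30
  Δ  : -6  -6  -6
  Δ^2: 0  0
  Δ^3: 0
The first differences are constant (-6) and nonzero, while all higher differences vanish, so the minimal degree is 1.

1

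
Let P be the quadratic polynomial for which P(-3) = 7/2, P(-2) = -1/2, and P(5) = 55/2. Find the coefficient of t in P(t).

Write P(t) = at^2 + bt + c. Substituting each data point gives a linear system:
  9a - 3b + c = 7/2
  4a - 2b + c = -1/2
  25a + 5b + c = 55/2
Solving the system yields a = 1, b = 1, c = -5/2.
So P(t) = t² + t - 5/2.
The coefficient of t is 1.

1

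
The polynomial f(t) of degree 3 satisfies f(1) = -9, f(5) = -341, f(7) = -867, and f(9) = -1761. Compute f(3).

-87

Write f(t) = at^3 + bt^2 + ct + d. Substituting each data point gives a linear system:
  a + b + c + d = -9
  125a + 25b + 5c + d = -341
  343a + 49b + 7c + d = -867
  729a + 81b + 9c + d = -1761
Solving the system yields a = -2, b = -4, c = 3, d = -6.
So f(t) = -2t^3 - 4t^2 + 3t - 6.
Then f(3) = -87.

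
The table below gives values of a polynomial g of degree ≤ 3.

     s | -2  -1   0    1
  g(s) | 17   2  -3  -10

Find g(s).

Using the Lagrange interpolation formula with nodes -2, -1, 0, 1:
  L_0(s) = (s + 1)s(s - 1) / -6
  L_1(s) = (s + 2)s(s - 1) / 2
  L_2(s) = (s + 2)(s + 1)(s - 1) / -2
  L_3(s) = (s + 2)(s + 1)s / 6
Then g(s) = 17·L_0(s) + 2·L_1(s) - 3·L_2(s) - 10·L_3(s).
Expanding and collecting terms gives g(s) = -2s³ - s² - 4s - 3.
Check: g(-1) = 2. ✓

g(s) = -2s^3 - s^2 - 4s - 3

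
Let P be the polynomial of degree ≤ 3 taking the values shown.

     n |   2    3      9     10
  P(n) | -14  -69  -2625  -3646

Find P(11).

-4901

Write P(n) = an^3 + bn^2 + cn + d. Substituting each data point gives a linear system:
  8a + 4b + 2c + d = -14
  27a + 9b + 3c + d = -69
  729a + 81b + 9c + d = -2625
  1000a + 100b + 10c + d = -3646
Solving the system yields a = -4, b = 3, c = 6, d = -6.
So P(n) = -4n^3 + 3n^2 + 6n - 6.
Then P(11) = -4901.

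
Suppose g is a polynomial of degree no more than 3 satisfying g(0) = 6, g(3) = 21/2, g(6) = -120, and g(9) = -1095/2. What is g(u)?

g(u) = -u^3 + (3/2)u^2 + 6u + 6

Write g(u) = au^3 + bu^2 + cu + d. Substituting each data point gives a linear system:
  d = 6
  27a + 9b + 3c + d = 21/2
  216a + 36b + 6c + d = -120
  729a + 81b + 9c + d = -1095/2
Solving the system yields a = -1, b = 3/2, c = 6, d = 6.
So g(u) = -u^3 + (3/2)u^2 + 6u + 6.
Check: g(9) = -1095/2. ✓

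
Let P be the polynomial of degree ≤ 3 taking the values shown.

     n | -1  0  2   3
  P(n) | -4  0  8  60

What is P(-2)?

-40

Using the Lagrange interpolation formula with nodes -1, 0, 2, 3:
  L_0(n) = n(n - 2)(n - 3) / -12
  L_1(n) = (n + 1)(n - 2)(n - 3) / 6
  L_2(n) = (n + 1)n(n - 3) / -6
  L_3(n) = (n + 1)n(n - 2) / 12
Then P(n) = -4·L_0(n) + 0·L_1(n) + 8·L_2(n) + 60·L_3(n).
Expanding and collecting terms gives P(n) = 4n^3 - 4n^2 - 4n.
Evaluating at n = -2: P(-2) = -40.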